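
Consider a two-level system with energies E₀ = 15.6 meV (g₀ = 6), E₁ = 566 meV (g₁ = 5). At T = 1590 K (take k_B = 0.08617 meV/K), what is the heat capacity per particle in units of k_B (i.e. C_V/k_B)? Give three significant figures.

0.235

k_BT = 0.08617 × 1590 K = 137.01 meV.
Eᵢ/kT = 0.11386, 4.1311.
Z = Σ gᵢe^(−Eᵢ/kT) = 6·e^(−0.11386) + 5·e^(−4.1311) = 5.3543 + 0.080326 = 5.4346.
⟨E⟩ = 23.735 meV, ⟨E²⟩ = 4974.8 meV².
C_V/k_B = (⟨E²⟩ − ⟨E⟩²)/(kT)² = (4974.8 − 563.35)/18772 = 0.235.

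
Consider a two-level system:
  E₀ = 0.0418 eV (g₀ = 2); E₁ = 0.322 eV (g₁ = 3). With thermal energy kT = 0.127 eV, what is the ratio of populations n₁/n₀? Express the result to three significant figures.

0.165

n₁/n₀ = (g₁/g₀) exp[−(E₁−E₀)/kT] = (3/2) × exp(−(0.2802 eV)/(0.127 eV)) = (3/2) × exp(-2.2063) = 0.165.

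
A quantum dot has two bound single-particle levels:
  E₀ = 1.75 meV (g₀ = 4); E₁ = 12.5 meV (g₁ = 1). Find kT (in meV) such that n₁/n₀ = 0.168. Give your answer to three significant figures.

27.0 meV

n₁/n₀ = (g₁/g₀) exp[−(E₁−E₀)/kT] = 0.168.
⇒ (E₁−E₀)/kT = ln((1/4)/0.168) = ln(1.4881) = 0.39750.
kT = 10.75 meV / 0.39750 = 27.0 meV.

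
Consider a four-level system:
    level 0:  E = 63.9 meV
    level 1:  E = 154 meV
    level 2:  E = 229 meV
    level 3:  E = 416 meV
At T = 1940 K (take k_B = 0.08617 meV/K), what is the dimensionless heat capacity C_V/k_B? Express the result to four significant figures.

0.3122

k_BT = 0.08617 × 1940 K = 167.170 meV.
Eᵢ/kT = 0.382246, 0.921218, 1.36986, 2.48848.
Z = Σ e^(−Eᵢ/kT) = e^(−0.382246) + e^(−0.921218) + e^(−1.36986) + e^(−2.48848) = 0.682327 + 0.398034 + 0.254143 + 0.0830361 = 1.41754.
⟨E⟩ = 139.424 meV, ⟨E²⟩ = 28163.8 meV².
C_V/k_B = (⟨E²⟩ − ⟨E⟩²)/(kT)² = (28163.8 − 19439.1)/27945.8 = 0.3122.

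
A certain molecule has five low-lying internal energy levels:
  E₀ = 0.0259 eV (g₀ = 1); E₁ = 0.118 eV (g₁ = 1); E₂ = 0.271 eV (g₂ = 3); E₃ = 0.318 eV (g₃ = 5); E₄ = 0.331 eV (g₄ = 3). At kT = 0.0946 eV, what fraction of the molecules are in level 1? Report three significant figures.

Eᵢ/kT = 0.27378, 1.2474, 2.8647, 3.3615, 3.4989.
Z = Σ gᵢe^(−Eᵢ/kT) = 1·e^(−0.27378) + 1·e^(−1.2474) + 3·e^(−2.8647) + 5·e^(−3.3615) + 3·e^(−3.4989) = 0.76050 + 0.28725 + 0.17100 + 0.17342 + 0.090692 = 1.4829.
P₁ = g₁ e^(−E₁/kT) / Z = 0.28725/1.4829 = 0.194.

0.194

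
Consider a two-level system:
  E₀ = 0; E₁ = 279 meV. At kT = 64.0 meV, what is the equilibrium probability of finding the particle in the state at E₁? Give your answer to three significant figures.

0.0126

Eᵢ/kT = 0, 4.3594.
Z = Σ e^(−Eᵢ/kT) = e^(−0) + e^(−4.3594) = 1.0000 + 0.012786 = 1.0128.
P₁ = e^(−E₁/kT) / Z = 0.012786/1.0128 = 0.0126.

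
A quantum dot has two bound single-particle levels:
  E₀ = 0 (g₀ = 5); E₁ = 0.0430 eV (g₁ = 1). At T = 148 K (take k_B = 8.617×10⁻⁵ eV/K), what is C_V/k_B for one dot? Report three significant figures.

k_BT = 8.617×10⁻⁵ × 148 K = 0.012753 eV.
Eᵢ/kT = 0, 3.3718.
Z = Σ gᵢe^(−Eᵢ/kT) = 5·e^(−0) + 1·e^(−3.3718) = 5.0000 + 0.034328 = 5.0343.
⟨E⟩ = 0.00029321 eV, ⟨E²⟩ = 0.000012608 eV².
C_V/k_B = (⟨E²⟩ − ⟨E⟩²)/(kT)² = (0.000012608 − 0.000000085972)/0.00016264 = 0.0770.

0.0770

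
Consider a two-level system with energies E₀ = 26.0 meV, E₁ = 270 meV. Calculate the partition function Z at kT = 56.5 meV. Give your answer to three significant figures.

Eᵢ/kT = 0.46018, 4.7788.
Z = Σ e^(−Eᵢ/kT) = e^(−0.46018) + e^(−4.7788) = 0.63117 + 0.0084061 = 0.63958.

Z = 0.640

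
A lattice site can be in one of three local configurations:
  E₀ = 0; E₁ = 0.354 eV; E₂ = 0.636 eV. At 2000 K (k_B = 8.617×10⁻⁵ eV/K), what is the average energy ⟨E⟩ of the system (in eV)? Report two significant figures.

0.053 eV

k_BT = 8.617×10⁻⁵ × 2000 K = 0.1723 eV.
Eᵢ/kT = 0, 2.055, 3.691.
Z = Σ e^(−Eᵢ/kT) = e^(−0) + e^(−2.055) + e^(−3.691) = 1.000 + 0.1281 + 0.02495 = 1.153.
⟨E⟩ = Σ Eᵢ e^(−Eᵢ/kT) / Z = (0·1.000 + 0.354·0.1281 + 0.636·0.02495) / 1.153 = 0.053 eV.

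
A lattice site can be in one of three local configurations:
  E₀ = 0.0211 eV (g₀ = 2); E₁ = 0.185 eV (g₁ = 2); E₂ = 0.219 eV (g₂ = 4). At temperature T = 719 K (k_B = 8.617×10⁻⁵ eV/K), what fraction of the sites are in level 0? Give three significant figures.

k_BT = 8.617×10⁻⁵ × 719 K = 0.061956 eV.
Eᵢ/kT = 0.34056, 2.9860, 3.5348.
Z = Σ gᵢe^(−Eᵢ/kT) = 2·e^(−0.34056) + 2·e^(−2.9860) + 4·e^(−3.5348) = 1.4227 + 0.10098 + 0.11666 = 1.6403.
P₀ = g₀ e^(−E₀/kT) / Z = 1.4227/1.6403 = 0.867.

0.867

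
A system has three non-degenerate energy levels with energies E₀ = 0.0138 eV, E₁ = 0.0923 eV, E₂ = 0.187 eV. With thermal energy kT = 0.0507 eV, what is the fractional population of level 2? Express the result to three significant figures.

0.0264

Eᵢ/kT = 0.27219, 1.8205, 3.6884.
Z = Σ e^(−Eᵢ/kT) = e^(−0.27219) + e^(−1.8205) + e^(−3.6884) = 0.76171 + 0.16194 + 0.025012 = 0.94866.
P₂ = e^(−E₂/kT) / Z = 0.025012/0.94866 = 0.0264.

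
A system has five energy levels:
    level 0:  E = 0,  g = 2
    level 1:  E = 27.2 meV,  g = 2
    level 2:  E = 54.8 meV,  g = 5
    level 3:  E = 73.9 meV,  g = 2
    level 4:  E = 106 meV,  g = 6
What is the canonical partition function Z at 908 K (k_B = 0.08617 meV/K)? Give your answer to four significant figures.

k_BT = 0.08617 × 908 K = 78.2424 meV.
Eᵢ/kT = 0, 0.347638, 0.700388, 0.944501, 1.35476.
Z = Σ gᵢe^(−Eᵢ/kT) = 2·e^(−0) + 2·e^(−0.347638) + 5·e^(−0.700388) + 2·e^(−0.944501) + 6·e^(−1.35476) = 2.00000 + 1.41271 + 2.48196 + 0.777747 + 1.54806 = 8.22048.

Z = 8.220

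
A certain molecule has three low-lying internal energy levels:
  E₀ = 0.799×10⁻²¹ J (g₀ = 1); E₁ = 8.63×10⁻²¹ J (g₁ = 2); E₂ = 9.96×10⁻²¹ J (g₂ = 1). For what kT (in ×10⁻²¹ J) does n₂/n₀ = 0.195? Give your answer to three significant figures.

5.60 ×10⁻²¹ J

n₂/n₀ = (g₂/g₀) exp[−(E₂−E₀)/kT] = 0.195.
⇒ (E₂−E₀)/kT = ln((1/1)/0.195) = ln(5.1282) = 1.6348.
kT = 9.161 ×10⁻²¹ J / 1.6348 = 5.60 ×10⁻²¹ J.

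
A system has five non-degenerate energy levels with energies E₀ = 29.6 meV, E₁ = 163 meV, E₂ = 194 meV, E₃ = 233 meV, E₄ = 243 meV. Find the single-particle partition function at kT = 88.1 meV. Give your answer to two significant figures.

Eᵢ/kT = 0.3360, 1.850, 2.202, 2.645, 2.758.
Z = Σ e^(−Eᵢ/kT) = e^(−0.3360) + e^(−1.850) + e^(−2.202) + e^(−2.645) + e^(−2.758) = 0.7146 + 0.1572 + 0.1106 + 0.07101 + 0.06342 = 1.117.

Z = 1.1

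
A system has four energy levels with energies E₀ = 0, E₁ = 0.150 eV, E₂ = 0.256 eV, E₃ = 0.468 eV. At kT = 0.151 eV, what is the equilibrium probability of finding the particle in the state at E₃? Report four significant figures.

Eᵢ/kT = 0, 0.993377, 1.69536, 3.09934.
Z = Σ e^(−Eᵢ/kT) = e^(−0) + e^(−0.993377) + e^(−1.69536) + e^(−3.09934) = 1.00000 + 0.370324 + 0.183533 + 0.0450789 = 1.59894.
P₃ = e^(−E₃/kT) / Z = 0.0450789/1.59894 = 0.02819.

0.02819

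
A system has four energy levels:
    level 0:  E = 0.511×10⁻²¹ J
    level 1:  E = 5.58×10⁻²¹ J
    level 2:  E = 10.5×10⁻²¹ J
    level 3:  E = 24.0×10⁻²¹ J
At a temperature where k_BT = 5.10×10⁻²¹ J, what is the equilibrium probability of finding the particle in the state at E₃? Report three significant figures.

Eᵢ/kT = 0.10020, 1.0941, 2.0588, 4.7059.
Z = Σ e^(−Eᵢ/kT) = e^(−0.10020) + e^(−1.0941) + e^(−2.0588) + e^(−4.7059) = 0.90466 + 0.33484 + 0.12761 + 0.0090418 = 1.3762.
P₃ = e^(−E₃/kT) / Z = 0.0090418/1.3762 = 0.00657.

0.00657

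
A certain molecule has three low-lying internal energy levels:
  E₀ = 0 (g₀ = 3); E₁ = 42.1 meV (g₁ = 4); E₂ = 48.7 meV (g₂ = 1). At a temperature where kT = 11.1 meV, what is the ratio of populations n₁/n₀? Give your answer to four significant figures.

n₁/n₀ = (g₁/g₀) exp[−(E₁−E₀)/kT] = (4/3) × exp(−(42.1 meV)/(11.1 meV)) = (4/3) × exp(-3.79279) = 0.03004.

0.03004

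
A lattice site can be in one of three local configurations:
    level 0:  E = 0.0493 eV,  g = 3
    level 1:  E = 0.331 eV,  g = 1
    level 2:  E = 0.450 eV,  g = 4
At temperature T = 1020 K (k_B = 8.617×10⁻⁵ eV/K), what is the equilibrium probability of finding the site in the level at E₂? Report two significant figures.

k_BT = 8.617×10⁻⁵ × 1020 K = 0.08789 eV.
Eᵢ/kT = 0.5609, 3.766, 5.120.
Z = Σ gᵢe^(−Eᵢ/kT) = 3·e^(−0.5609) + 1·e^(−3.766) + 4·e^(−5.120) = 1.712 + 0.02314 + 0.02390 = 1.759.
P₂ = g₂ e^(−E₂/kT) / Z = 0.02390/1.759 = 0.014.

0.014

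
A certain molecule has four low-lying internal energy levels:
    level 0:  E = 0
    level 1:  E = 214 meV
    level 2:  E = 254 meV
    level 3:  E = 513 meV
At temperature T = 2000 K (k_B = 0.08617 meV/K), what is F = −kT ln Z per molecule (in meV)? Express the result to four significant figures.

-77.62 meV

k_BT = 0.08617 × 2000 K = 172.340 meV.
Eᵢ/kT = 0, 1.24173, 1.47383, 2.97667.
Z = Σ e^(−Eᵢ/kT) = e^(−0) + e^(−1.24173) + e^(−1.47383) + e^(−2.97667) = 1.00000 + 0.288884 + 0.229047 + 0.0509623 = 1.56889.
F = −kT ln Z = −172.340 × ln(1.56889) = −172.340 × 0.450368 = -77.62 meV.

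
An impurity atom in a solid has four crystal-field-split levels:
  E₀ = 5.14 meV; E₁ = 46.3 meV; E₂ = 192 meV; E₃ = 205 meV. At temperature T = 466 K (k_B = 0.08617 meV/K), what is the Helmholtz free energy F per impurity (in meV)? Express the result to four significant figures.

-7.654 meV

k_BT = 0.08617 × 466 K = 40.1552 meV.
Eᵢ/kT = 0.128003, 1.15303, 4.78145, 5.10519.
Z = Σ e^(−Eᵢ/kT) = e^(−0.128003) + e^(−1.15303) + e^(−4.78145) + e^(−5.10519) = 0.879851 + 0.315679 + 0.00838383 + 0.00606519 = 1.20998.
F = −kT ln Z = −40.1552 × ln(1.20998) = −40.1552 × 0.190604 = -7.654 meV.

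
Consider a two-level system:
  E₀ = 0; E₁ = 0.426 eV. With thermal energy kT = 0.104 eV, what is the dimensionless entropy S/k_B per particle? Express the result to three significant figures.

0.0835

Eᵢ/kT = 0, 4.0962.
Z = Σ e^(−Eᵢ/kT) = e^(−0) + e^(−4.0962) = 1.0000 + 0.016636 = 1.0166.
⟨E⟩ = Σ EᵢPᵢ = 0.0069712 eV.
S/k_B = ln Z + ⟨E⟩/kT = ln(1.0166) + 0.0069712/0.104 = 0.016464 + 0.067031 = 0.0835.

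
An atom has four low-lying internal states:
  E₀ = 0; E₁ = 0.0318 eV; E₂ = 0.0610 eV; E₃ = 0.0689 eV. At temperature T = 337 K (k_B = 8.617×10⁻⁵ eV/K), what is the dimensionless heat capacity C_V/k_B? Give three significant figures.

k_BT = 8.617×10⁻⁵ × 337 K = 0.029039 eV.
Eᵢ/kT = 0, 1.0951, 2.1006, 2.3727.
Z = Σ e^(−Eᵢ/kT) = e^(−0) + e^(−1.0951) + e^(−2.1006) + e^(−2.3727) = 1.0000 + 0.33451 + 0.12238 + 0.093229 = 1.5501.
⟨E⟩ = 0.015822 eV, ⟨E²⟩ = 0.00079751 eV².
C_V/k_B = (⟨E²⟩ − ⟨E⟩²)/(kT)² = (0.00079751 − 0.00025034)/0.00084326 = 0.649.

0.649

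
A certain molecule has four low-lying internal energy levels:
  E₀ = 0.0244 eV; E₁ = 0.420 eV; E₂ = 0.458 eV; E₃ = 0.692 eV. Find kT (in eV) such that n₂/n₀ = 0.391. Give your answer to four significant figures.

0.4617 eV

n₂/n₀ = exp[−(E₂−E₀)/kT] = 0.391.
⇒ (E₂−E₀)/kT = ln(1/0.391) = ln(2.55754) = 0.939046.
kT = 0.4336 eV / 0.939046 = 0.4617 eV.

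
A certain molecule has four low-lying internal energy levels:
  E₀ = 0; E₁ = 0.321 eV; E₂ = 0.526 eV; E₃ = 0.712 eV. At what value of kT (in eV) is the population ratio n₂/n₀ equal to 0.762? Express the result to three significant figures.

n₂/n₀ = exp[−(E₂−E₀)/kT] = 0.762.
⇒ (E₂−E₀)/kT = ln(1/0.762) = ln(1.3123) = 0.27178.
kT = 0.526 eV / 0.27178 = 1.94 eV.

1.94 eV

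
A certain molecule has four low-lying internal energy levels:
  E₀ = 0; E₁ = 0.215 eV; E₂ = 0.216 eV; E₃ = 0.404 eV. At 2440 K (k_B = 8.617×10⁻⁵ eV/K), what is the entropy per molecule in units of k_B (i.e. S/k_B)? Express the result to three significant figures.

k_BT = 8.617×10⁻⁵ × 2440 K = 0.21025 eV.
Eᵢ/kT = 0, 1.0226, 1.0273, 1.9215.
Z = Σ e^(−Eᵢ/kT) = e^(−0) + e^(−1.0226) + e^(−1.0273) + e^(−1.9215) = 1.0000 + 0.35966 + 0.35797 + 0.14639 = 1.8640.
⟨E⟩ = Σ EᵢPᵢ = 0.11469 eV.
S/k_B = ln Z + ⟨E⟩/kT = ln(1.8640) + 0.11469/0.21025 = 0.62272 + 0.54549 = 1.17.

1.17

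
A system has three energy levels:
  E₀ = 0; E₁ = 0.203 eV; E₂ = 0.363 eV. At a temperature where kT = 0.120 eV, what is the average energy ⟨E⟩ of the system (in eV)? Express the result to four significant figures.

Eᵢ/kT = 0, 1.69167, 3.02500.
Z = Σ e^(−Eᵢ/kT) = e^(−0) + e^(−1.69167) + e^(−3.02500) = 1.00000 + 0.184212 + 0.0485578 = 1.23277.
⟨E⟩ = Σ Eᵢ e^(−Eᵢ/kT) / Z = (0·1.00000 + 0.203·0.184212 + 0.363·0.0485578) / 1.23277 = 0.04463 eV.

0.04463 eV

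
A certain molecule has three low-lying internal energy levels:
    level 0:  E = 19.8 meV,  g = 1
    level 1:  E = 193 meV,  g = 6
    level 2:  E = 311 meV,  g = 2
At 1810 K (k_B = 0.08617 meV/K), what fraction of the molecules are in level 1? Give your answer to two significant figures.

0.60

k_BT = 0.08617 × 1810 K = 156.0 meV.
Eᵢ/kT = 0.1269, 1.237, 1.994.
Z = Σ gᵢe^(−Eᵢ/kT) = 1·e^(−0.1269) + 6·e^(−1.237) + 2·e^(−1.994) = 0.8808 + 1.742 + 0.2723 = 2.895.
P₁ = g₁ e^(−E₁/kT) / Z = 1.742/2.895 = 0.60.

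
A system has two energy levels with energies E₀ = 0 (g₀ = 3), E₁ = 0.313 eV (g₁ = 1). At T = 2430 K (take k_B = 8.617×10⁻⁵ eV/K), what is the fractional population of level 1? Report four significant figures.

k_BT = 8.617×10⁻⁵ × 2430 K = 0.209393 eV.
Eᵢ/kT = 0, 1.49480.
Z = Σ gᵢe^(−Eᵢ/kT) = 3·e^(−0) + 1·e^(−1.49480) = 3.00000 + 0.224293 = 3.22429.
P₁ = g₁ e^(−E₁/kT) / Z = 0.224293/3.22429 = 0.06956.

0.06956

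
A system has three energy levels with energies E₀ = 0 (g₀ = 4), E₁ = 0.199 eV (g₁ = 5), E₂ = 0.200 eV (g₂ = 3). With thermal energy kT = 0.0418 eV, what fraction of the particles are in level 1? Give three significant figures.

0.0105

Eᵢ/kT = 0, 4.7608, 4.7847.
Z = Σ gᵢe^(−Eᵢ/kT) = 4·e^(−0) + 5·e^(−4.7608) + 3·e^(−4.7847) = 4.0000 + 0.042794 + 0.025070 = 4.0679.
P₁ = g₁ e^(−E₁/kT) / Z = 0.042794/4.0679 = 0.0105.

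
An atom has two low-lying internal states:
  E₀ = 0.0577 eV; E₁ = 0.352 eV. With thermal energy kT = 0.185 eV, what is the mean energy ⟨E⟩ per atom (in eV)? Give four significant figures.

Eᵢ/kT = 0.311892, 1.90270.
Z = Σ e^(−Eᵢ/kT) = e^(−0.311892) + e^(−1.90270) = 0.732061 + 0.149165 = 0.881226.
⟨E⟩ = Σ Eᵢ e^(−Eᵢ/kT) / Z = (0.0577·0.732061 + 0.352·0.149165) / 0.881226 = 0.1075 eV.

0.1075 eV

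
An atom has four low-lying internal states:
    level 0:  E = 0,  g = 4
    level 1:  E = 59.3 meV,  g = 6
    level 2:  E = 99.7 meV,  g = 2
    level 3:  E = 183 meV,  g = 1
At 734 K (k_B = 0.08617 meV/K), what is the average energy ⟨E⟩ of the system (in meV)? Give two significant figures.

k_BT = 0.08617 × 734 K = 63.25 meV.
Eᵢ/kT = 0, 0.9375, 1.576, 2.893.
Z = Σ gᵢe^(−Eᵢ/kT) = 4·e^(−0) + 6·e^(−0.9375) + 2·e^(−1.576) + 1·e^(−2.893) = 4.000 + 2.350 + 0.4136 + 0.05541 = 6.819.
⟨E⟩ = Σ Eᵢ gᵢe^(−Eᵢ/kT) / Z = (0·4.000 + 59.3·2.350 + 99.7·0.4136 + 183·0.05541) / 6.819 = 28 meV.

28 meV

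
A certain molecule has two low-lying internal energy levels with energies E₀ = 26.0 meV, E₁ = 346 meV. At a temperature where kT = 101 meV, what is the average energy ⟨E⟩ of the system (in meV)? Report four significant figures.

Eᵢ/kT = 0.257426, 3.42574.
Z = Σ e^(−Eᵢ/kT) = e^(−0.257426) + e^(−3.42574) = 0.773039 + 0.0325252 = 0.805564.
⟨E⟩ = Σ Eᵢ e^(−Eᵢ/kT) / Z = (26.0·0.773039 + 346·0.0325252) / 0.805564 = 38.92 meV.

38.92 meV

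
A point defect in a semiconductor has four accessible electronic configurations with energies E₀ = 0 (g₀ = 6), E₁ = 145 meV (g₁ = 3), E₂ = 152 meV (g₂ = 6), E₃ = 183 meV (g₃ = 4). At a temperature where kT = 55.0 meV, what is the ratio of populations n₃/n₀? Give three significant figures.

n₃/n₀ = (g₃/g₀) exp[−(E₃−E₀)/kT] = (4/6) × exp(−(183 meV)/(55.0 meV)) = (4/6) × exp(-3.3273) = 0.0239.

0.0239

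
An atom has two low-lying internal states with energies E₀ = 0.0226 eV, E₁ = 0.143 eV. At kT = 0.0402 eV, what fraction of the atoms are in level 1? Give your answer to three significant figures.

0.0477

Eᵢ/kT = 0.56219, 3.5572.
Z = Σ e^(−Eᵢ/kT) = e^(−0.56219) + e^(−3.5572) = 0.56996 + 0.028519 = 0.59848.
P₁ = e^(−E₁/kT) / Z = 0.028519/0.59848 = 0.0477.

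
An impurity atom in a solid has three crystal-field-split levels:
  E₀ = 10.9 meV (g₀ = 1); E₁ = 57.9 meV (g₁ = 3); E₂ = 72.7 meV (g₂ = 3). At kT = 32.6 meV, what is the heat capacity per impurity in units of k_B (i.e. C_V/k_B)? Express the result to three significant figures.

0.677

Eᵢ/kT = 0.33436, 1.7761, 2.2301.
Z = Σ gᵢe^(−Eᵢ/kT) = 1·e^(−0.33436) + 3·e^(−1.7761) + 3·e^(−2.2301) = 0.71580 + 0.50789 + 0.32255 = 1.5462.
⟨E⟩ = 39.231 meV, ⟨E²⟩ = 2258.7 meV².
C_V/k_B = (⟨E²⟩ − ⟨E⟩²)/(kT)² = (2258.7 − 1539.1)/1062.8 = 0.677.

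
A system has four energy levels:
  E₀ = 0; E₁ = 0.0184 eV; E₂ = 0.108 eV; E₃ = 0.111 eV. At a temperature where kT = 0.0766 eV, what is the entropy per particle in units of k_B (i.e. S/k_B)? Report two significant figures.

1.2

Eᵢ/kT = 0, 0.2402, 1.410, 1.449.
Z = Σ e^(−Eᵢ/kT) = e^(−0) + e^(−0.2402) + e^(−1.410) + e^(−1.449) = 1.000 + 0.7865 + 0.2441 + 0.2348 = 2.265.
⟨E⟩ = Σ EᵢPᵢ = 0.02954 eV.
S/k_B = ln Z + ⟨E⟩/kT = ln(2.265) + 0.02954/0.0766 = 0.8176 + 0.3856 = 1.2.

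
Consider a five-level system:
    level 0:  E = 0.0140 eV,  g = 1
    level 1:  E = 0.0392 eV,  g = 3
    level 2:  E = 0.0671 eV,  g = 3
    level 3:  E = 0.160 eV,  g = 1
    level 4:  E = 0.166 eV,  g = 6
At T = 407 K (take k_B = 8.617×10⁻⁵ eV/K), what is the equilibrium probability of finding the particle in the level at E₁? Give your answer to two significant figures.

0.45

k_BT = 8.617×10⁻⁵ × 407 K = 0.03507 eV.
Eᵢ/kT = 0.3992, 1.118, 1.913, 4.562, 4.733.
Z = Σ gᵢe^(−Eᵢ/kT) = 1·e^(−0.3992) + 3·e^(−1.118) + 3·e^(−1.913) + 1·e^(−4.562) + 6·e^(−4.733) = 0.6709 + 0.9808 + 0.4429 + 0.01044 + 0.05280 = 2.158.
P₁ = g₁ e^(−E₁/kT) / Z = 0.9808/2.158 = 0.45.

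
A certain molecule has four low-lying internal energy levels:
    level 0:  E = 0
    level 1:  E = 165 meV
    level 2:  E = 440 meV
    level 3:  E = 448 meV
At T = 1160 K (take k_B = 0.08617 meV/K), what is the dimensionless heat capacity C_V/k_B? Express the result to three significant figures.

0.692

k_BT = 0.08617 × 1160 K = 99.957 meV.
Eᵢ/kT = 0, 1.6507, 4.4019, 4.4819.
Z = Σ e^(−Eᵢ/kT) = e^(−0) + e^(−1.6507) + e^(−4.4019) + e^(−4.4819) = 1.0000 + 0.19192 + 0.012254 + 0.011312 = 1.2155.
⟨E⟩ = 34.658 meV, ⟨E²⟩ = 8118.3 meV².
C_V/k_B = (⟨E²⟩ − ⟨E⟩²)/(kT)² = (8118.3 − 1201.2)/9991.4 = 0.692.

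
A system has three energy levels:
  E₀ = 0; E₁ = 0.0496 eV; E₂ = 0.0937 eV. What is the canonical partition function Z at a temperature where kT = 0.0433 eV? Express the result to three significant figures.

Z = 1.43

Eᵢ/kT = 0, 1.1455, 2.1640.
Z = Σ e^(−Eᵢ/kT) = e^(−0) + e^(−1.1455) + e^(−2.1640) = 1.0000 + 0.31806 + 0.11486 = 1.4329.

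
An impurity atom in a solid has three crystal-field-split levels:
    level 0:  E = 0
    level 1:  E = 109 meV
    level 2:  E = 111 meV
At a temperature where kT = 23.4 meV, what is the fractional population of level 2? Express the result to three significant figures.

0.00855

Eᵢ/kT = 0, 4.6581, 4.7436.
Z = Σ e^(−Eᵢ/kT) = e^(−0) + e^(−4.6581) + e^(−4.7436) = 1.0000 + 0.0094845 + 0.0087072 = 1.0182.
P₂ = e^(−E₂/kT) / Z = 0.0087072/1.0182 = 0.00855.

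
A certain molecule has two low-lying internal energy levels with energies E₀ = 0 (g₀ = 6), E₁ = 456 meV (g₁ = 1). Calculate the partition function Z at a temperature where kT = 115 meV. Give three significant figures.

Z = 6.02

Eᵢ/kT = 0, 3.9652.
Z = Σ gᵢe^(−Eᵢ/kT) = 6·e^(−0) + 1·e^(−3.9652) = 6.0000 + 0.018964 = 6.0190.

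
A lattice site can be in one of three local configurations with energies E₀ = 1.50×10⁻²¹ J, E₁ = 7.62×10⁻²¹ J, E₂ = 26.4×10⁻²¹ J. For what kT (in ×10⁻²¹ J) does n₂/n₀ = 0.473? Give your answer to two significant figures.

33 ×10⁻²¹ J

n₂/n₀ = exp[−(E₂−E₀)/kT] = 0.473.
⇒ (E₂−E₀)/kT = ln(1/0.473) = ln(2.114) = 0.7486.
kT = 24.90 ×10⁻²¹ J / 0.7486 = 33 ×10⁻²¹ J.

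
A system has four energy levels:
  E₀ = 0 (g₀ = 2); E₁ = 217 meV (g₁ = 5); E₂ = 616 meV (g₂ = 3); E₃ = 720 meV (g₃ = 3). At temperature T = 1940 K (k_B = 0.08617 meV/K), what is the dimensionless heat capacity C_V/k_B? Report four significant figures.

0.7619

k_BT = 0.08617 × 1940 K = 167.170 meV.
Eᵢ/kT = 0, 1.29808, 3.68487, 4.30699.
Z = Σ gᵢe^(−Eᵢ/kT) = 2·e^(−0) + 5·e^(−1.29808) + 3·e^(−3.68487) + 3·e^(−4.30699) = 2.00000 + 1.36528 + 0.0753013 + 0.0404221 = 3.48100.
⟨E⟩ = 106.796 meV, ⟨E²⟩ = 32696.9 meV².
C_V/k_B = (⟨E²⟩ − ⟨E⟩²)/(kT)² = (32696.9 − 11405.4)/27945.8 = 0.7619.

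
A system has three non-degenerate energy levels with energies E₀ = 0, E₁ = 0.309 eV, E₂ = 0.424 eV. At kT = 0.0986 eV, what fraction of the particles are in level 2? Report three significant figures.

0.0128

Eᵢ/kT = 0, 3.1339, 4.3002.
Z = Σ e^(−Eᵢ/kT) = e^(−0) + e^(−3.1339) + e^(−4.3002) = 1.0000 + 0.043548 + 0.013566 = 1.0571.
P₂ = e^(−E₂/kT) / Z = 0.013566/1.0571 = 0.0128.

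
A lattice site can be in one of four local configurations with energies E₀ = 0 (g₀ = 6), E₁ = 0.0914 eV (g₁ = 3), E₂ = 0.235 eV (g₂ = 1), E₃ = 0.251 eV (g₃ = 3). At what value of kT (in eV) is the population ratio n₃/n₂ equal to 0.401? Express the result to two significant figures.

n₃/n₂ = (g₃/g₂) exp[−(E₃−E₂)/kT] = 0.401.
⇒ (E₃−E₂)/kT = ln((3/1)/0.401) = ln(7.481) = 2.012.
kT = 0.016 eV / 2.012 = 0.0080 eV.

0.0080 eV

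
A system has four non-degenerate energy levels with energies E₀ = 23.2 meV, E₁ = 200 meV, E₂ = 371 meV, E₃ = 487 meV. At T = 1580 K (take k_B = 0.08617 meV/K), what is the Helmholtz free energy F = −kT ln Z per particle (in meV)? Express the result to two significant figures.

k_BT = 0.08617 × 1580 K = 136.1 meV.
Eᵢ/kT = 0.1705, 1.470, 2.726, 3.578.
Z = Σ e^(−Eᵢ/kT) = e^(−0.1705) + e^(−1.470) + e^(−2.726) + e^(−3.578) = 0.8432 + 0.2299 + 0.06548 + 0.02793 = 1.167.
F = −kT ln Z = −136.1 × ln(1.167) = −136.1 × 0.1544 = -21 meV.

-21 meV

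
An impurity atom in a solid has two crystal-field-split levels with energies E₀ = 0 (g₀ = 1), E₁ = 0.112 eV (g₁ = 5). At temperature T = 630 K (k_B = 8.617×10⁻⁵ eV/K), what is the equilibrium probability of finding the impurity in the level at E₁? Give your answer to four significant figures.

k_BT = 8.617×10⁻⁵ × 630 K = 0.0542871 eV.
Eᵢ/kT = 0, 2.06311.
Z = Σ gᵢe^(−Eᵢ/kT) = 1·e^(−0) + 5·e^(−2.06311) = 1.00000 + 0.635291 = 1.63529.
P₁ = g₁ e^(−E₁/kT) / Z = 0.635291/1.63529 = 0.3885.

0.3885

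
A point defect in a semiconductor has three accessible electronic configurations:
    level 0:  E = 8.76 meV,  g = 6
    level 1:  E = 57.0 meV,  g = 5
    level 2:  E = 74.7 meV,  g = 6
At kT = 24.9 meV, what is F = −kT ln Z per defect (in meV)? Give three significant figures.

-40.2 meV

Eᵢ/kT = 0.35181, 2.2892, 3.0000.
Z = Σ gᵢe^(−Eᵢ/kT) = 6·e^(−0.35181) + 5·e^(−2.2892) + 6·e^(−3.0000) = 4.2205 + 0.50674 + 0.29872 = 5.0260.
F = −kT ln Z = −24.9 × ln(5.0260) = −24.9 × 1.6146 = -40.2 meV.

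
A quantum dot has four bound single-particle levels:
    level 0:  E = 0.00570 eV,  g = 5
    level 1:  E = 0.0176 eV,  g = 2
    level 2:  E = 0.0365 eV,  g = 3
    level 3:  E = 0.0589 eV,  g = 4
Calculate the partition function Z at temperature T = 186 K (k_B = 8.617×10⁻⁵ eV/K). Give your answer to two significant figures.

Z = 4.6

k_BT = 8.617×10⁻⁵ × 186 K = 0.01603 eV.
Eᵢ/kT = 0.3556, 1.098, 2.277, 3.674.
Z = Σ gᵢe^(−Eᵢ/kT) = 5·e^(−0.3556) + 2·e^(−1.098) + 3·e^(−2.277) + 4·e^(−3.674) = 3.504 + 0.6671 + 0.3078 + 0.1015 = 4.580.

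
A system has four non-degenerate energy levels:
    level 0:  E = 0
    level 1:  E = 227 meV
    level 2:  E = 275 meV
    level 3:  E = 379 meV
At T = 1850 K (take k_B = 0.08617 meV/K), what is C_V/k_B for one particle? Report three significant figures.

0.689

k_BT = 0.08617 × 1850 K = 159.41 meV.
Eᵢ/kT = 0, 1.4240, 1.7251, 2.3775.
Z = Σ e^(−Eᵢ/kT) = e^(−0) + e^(−1.4240) + e^(−1.7251) + e^(−2.3775) = 1.0000 + 0.24075 + 0.17816 + 0.092782 = 1.5117.
⟨E⟩ = 91.823 meV, ⟨E²⟩ = 25935 meV².
C_V/k_B = (⟨E²⟩ − ⟨E⟩²)/(kT)² = (25935 − 8431.5)/25412 = 0.689.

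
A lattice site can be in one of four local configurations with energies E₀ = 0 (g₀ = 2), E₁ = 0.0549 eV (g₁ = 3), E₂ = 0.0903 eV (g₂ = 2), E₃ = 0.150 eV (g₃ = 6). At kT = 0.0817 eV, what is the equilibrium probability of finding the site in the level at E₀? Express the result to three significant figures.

Eᵢ/kT = 0, 0.67197, 1.1053, 1.8360.
Z = Σ gᵢe^(−Eᵢ/kT) = 2·e^(−0) + 3·e^(−0.67197) + 2·e^(−1.1053) + 6·e^(−1.8360) = 2.0000 + 1.5321 + 0.66222 + 0.95672 = 5.1510.
P₀ = g₀ e^(−E₀/kT) / Z = 2.0000/5.1510 = 0.388.

0.388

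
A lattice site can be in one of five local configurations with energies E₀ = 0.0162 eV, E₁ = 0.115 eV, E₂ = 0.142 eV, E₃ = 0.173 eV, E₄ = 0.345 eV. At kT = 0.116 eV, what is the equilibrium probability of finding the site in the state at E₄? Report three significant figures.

Eᵢ/kT = 0.13966, 0.99138, 1.2241, 1.4914, 2.9741.
Z = Σ e^(−Eᵢ/kT) = e^(−0.13966) + e^(−0.99138) + e^(−1.2241) + e^(−1.4914) + e^(−2.9741) = 0.86965 + 0.37106 + 0.29402 + 0.22506 + 0.051093 = 1.8109.
P₄ = e^(−E₄/kT) / Z = 0.051093/1.8109 = 0.0282.

0.0282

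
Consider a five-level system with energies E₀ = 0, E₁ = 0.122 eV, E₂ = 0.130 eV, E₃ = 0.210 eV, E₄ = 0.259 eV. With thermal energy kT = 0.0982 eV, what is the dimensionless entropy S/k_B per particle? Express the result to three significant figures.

Eᵢ/kT = 0, 1.2424, 1.3238, 2.1385, 2.6375.
Z = Σ e^(−Eᵢ/kT) = e^(−0) + e^(−1.2424) + e^(−1.3238) + e^(−2.1385) + e^(−2.6375) = 1.0000 + 0.28869 + 0.26612 + 0.11783 + 0.071540 = 1.7442.
⟨E⟩ = Σ EᵢPᵢ = 0.064837 eV.
S/k_B = ln Z + ⟨E⟩/kT = ln(1.7442) + 0.064837/0.0982 = 0.55630 + 0.66025 = 1.22.

1.22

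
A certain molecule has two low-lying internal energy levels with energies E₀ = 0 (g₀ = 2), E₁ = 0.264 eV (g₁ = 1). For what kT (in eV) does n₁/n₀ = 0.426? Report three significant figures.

1.65 eV

n₁/n₀ = (g₁/g₀) exp[−(E₁−E₀)/kT] = 0.426.
⇒ (E₁−E₀)/kT = ln((1/2)/0.426) = ln(1.1737) = 0.16016.
kT = 0.264 eV / 0.16016 = 1.65 eV.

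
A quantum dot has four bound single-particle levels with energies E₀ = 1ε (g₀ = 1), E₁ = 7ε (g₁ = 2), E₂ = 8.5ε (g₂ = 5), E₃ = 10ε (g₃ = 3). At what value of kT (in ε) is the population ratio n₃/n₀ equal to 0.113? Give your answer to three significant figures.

n₃/n₀ = (g₃/g₀) exp[−(E₃−E₀)/kT] = 0.113.
⇒ (E₃−E₀)/kT = ln((3/1)/0.113) = ln(26.549) = 3.2790.
kT = 9ε / 3.2790 = 2.74 ε.

2.74 ε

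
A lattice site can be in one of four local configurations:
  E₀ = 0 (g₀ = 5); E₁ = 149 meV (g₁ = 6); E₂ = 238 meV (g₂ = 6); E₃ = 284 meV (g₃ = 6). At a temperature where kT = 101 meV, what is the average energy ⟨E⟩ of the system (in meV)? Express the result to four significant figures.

60.56 meV

Eᵢ/kT = 0, 1.47525, 2.35644, 2.81188.
Z = Σ gᵢe^(−Eᵢ/kT) = 5·e^(−0) + 6·e^(−1.47525) + 6·e^(−2.35644) + 6·e^(−2.81188) = 5.00000 + 1.37233 + 0.568542 + 0.360551 = 7.30142.
⟨E⟩ = Σ Eᵢ gᵢe^(−Eᵢ/kT) / Z = (0·5.00000 + 149·1.37233 + 238·0.568542 + 284·0.360551) / 7.30142 = 60.56 meV.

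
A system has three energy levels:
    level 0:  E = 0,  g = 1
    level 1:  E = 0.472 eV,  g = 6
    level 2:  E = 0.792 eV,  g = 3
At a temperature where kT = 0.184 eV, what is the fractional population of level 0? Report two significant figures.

0.67

Eᵢ/kT = 0, 2.565, 4.304.
Z = Σ gᵢe^(−Eᵢ/kT) = 1·e^(−0) + 6·e^(−2.565) + 3·e^(−4.304) = 1.000 + 0.4615 + 0.04054 = 1.502.
P₀ = g₀ e^(−E₀/kT) / Z = 1.000/1.502 = 0.67.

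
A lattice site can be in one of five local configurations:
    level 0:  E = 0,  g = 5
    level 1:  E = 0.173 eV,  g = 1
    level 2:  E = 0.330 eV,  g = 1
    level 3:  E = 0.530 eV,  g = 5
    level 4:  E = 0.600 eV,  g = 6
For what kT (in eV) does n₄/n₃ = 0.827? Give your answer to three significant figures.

n₄/n₃ = (g₄/g₃) exp[−(E₄−E₃)/kT] = 0.827.
⇒ (E₄−E₃)/kT = ln((6/5)/0.827) = ln(1.4510) = 0.37225.
kT = 0.070 eV / 0.37225 = 0.188 eV.

0.188 eV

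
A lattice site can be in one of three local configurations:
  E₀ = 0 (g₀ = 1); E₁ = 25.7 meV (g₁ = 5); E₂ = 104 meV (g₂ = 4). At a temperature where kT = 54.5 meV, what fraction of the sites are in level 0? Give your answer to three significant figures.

0.212

Eᵢ/kT = 0, 0.47156, 1.9083.
Z = Σ gᵢe^(−Eᵢ/kT) = 1·e^(−0) + 5·e^(−0.47156) + 4·e^(−1.9083) = 1.0000 + 3.1201 + 0.59333 = 4.7134.
P₀ = g₀ e^(−E₀/kT) / Z = 1.0000/4.7134 = 0.212.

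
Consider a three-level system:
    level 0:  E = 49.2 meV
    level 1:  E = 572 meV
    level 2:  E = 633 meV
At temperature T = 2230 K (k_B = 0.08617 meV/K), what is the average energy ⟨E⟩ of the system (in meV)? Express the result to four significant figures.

105.2 meV

k_BT = 0.08617 × 2230 K = 192.159 meV.
Eᵢ/kT = 0.256038, 2.97670, 3.29415.
Z = Σ e^(−Eᵢ/kT) = e^(−0.256038) + e^(−2.97670) + e^(−3.29415) = 0.774113 + 0.0509607 + 0.0370996 = 0.862173.
⟨E⟩ = Σ Eᵢ e^(−Eᵢ/kT) / Z = (49.2·0.774113 + 572·0.0509607 + 633·0.0370996) / 0.862173 = 105.2 meV.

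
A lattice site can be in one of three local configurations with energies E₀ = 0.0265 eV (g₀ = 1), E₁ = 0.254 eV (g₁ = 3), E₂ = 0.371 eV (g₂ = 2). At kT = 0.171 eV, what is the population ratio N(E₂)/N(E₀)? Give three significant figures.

n₂/n₀ = (g₂/g₀) exp[−(E₂−E₀)/kT] = (2/1) × exp(−(0.3445 eV)/(0.171 eV)) = (2/1) × exp(-2.0146) = 0.267.

0.267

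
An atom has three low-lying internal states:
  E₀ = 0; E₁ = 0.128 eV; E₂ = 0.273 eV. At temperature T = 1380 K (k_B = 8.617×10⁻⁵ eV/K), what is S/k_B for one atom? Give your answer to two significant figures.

0.78

k_BT = 8.617×10⁻⁵ × 1380 K = 0.1189 eV.
Eᵢ/kT = 0, 1.077, 2.296.
Z = Σ e^(−Eᵢ/kT) = e^(−0) + e^(−1.077) + e^(−2.296) = 1.000 + 0.3406 + 0.1007 = 1.441.
⟨E⟩ = Σ EᵢPᵢ = 0.04933 eV.
S/k_B = ln Z + ⟨E⟩/kT = ln(1.441) + 0.04933/0.1189 = 0.3653 + 0.4149 = 0.78.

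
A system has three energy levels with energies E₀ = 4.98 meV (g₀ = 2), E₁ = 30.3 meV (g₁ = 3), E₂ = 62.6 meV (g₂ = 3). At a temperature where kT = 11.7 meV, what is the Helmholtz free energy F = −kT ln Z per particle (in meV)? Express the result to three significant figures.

Eᵢ/kT = 0.42564, 2.5897, 5.3504.
Z = Σ gᵢe^(−Eᵢ/kT) = 2·e^(−0.42564) + 3·e^(−2.5897) + 3·e^(−5.3504) = 1.3067 + 0.22513 + 0.014239 = 1.5461.
F = −kT ln Z = −11.7 × ln(1.5461) = −11.7 × 0.43574 = -5.10 meV.

-5.10 meV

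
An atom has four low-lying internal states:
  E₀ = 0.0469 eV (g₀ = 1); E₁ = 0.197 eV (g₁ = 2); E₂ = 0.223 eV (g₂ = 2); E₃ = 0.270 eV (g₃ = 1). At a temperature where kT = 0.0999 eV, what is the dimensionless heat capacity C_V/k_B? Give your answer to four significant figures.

Eᵢ/kT = 0.469469, 1.97197, 2.23223, 2.70270.
Z = Σ gᵢe^(−Eᵢ/kT) = 1·e^(−0.469469) + 2·e^(−1.97197) + 2·e^(−2.23223) + 1·e^(−2.70270) = 0.625334 + 0.278365 + 0.214578 + 0.0670243 = 1.18530.
⟨E⟩ = 0.126646 eV, ⟨E²⟩ = 0.0233995 eV².
C_V/k_B = (⟨E²⟩ − ⟨E⟩²)/(kT)² = (0.0233995 − 0.0160392)/0.00998001 = 0.7375.

0.7375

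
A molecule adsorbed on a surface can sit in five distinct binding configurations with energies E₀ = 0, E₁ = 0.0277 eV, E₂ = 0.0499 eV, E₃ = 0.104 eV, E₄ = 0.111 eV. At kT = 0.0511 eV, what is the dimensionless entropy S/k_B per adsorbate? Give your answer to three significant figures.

1.33

Eᵢ/kT = 0, 0.54207, 0.97652, 2.0352, 2.1722.
Z = Σ e^(−Eᵢ/kT) = e^(−0) + e^(−0.54207) + e^(−0.97652) + e^(−2.0352) + e^(−2.1722) = 1.0000 + 0.58154 + 0.37662 + 0.13065 + 0.11393 = 2.2027.
⟨E⟩ = Σ EᵢPᵢ = 0.027755 eV.
S/k_B = ln Z + ⟨E⟩/kT = ln(2.2027) + 0.027755/0.0511 = 0.78968 + 0.54315 = 1.33.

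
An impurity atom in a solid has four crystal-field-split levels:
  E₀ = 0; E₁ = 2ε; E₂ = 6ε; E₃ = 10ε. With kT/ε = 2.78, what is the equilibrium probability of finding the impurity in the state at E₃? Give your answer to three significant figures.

Eᵢ/kT = 0, 0.71942, 2.1583, 3.5971.
Z = Σ e^(−Eᵢ/kT) = e^(−0) + e^(−0.71942) + e^(−2.1583) + e^(−3.5971) = 1.0000 + 0.48703 + 0.11552 + 0.027403 = 1.6300.
P₃ = e^(−E₃/kT) / Z = 0.027403/1.6300 = 0.0168.

0.0168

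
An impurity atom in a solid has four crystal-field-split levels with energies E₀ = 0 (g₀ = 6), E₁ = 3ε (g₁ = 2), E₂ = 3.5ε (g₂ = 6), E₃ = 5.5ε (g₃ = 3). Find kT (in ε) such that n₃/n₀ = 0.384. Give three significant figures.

20.8 ε

n₃/n₀ = (g₃/g₀) exp[−(E₃−E₀)/kT] = 0.384.
⇒ (E₃−E₀)/kT = ln((3/6)/0.384) = ln(1.3021) = 0.26398.
kT = 5.5ε / 0.26398 = 20.8 ε.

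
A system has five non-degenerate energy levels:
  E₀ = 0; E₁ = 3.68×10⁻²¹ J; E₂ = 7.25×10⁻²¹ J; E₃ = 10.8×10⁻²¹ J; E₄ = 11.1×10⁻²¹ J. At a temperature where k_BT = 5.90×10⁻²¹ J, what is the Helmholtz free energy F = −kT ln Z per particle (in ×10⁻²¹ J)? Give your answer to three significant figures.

-4.49 ×10⁻²¹ J

Eᵢ/kT = 0, 0.62373, 1.2288, 1.8305, 1.8814.
Z = Σ e^(−Eᵢ/kT) = e^(−0) + e^(−0.62373) + e^(−1.2288) + e^(−1.8305) + e^(−1.8814) = 1.0000 + 0.53594 + 0.29264 + 0.16033 + 0.15238 = 2.1413.
F = −kT ln Z = −5.90 × ln(2.1413) = −5.90 × 0.76141 = -4.49 ×10⁻²¹ J.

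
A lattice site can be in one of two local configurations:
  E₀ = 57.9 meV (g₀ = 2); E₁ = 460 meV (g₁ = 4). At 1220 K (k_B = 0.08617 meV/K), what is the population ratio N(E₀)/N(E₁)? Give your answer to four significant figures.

k_BT = 0.08617 × 1220 K = 105.127 meV.
n₀/n₁ = (g₀/g₁) exp[−(E₀−E₁)/kT] = (2/4) × exp(−(-402.1 meV)/(105.127 meV)) = (2/4) × exp(3.82490) = 22.91.

22.91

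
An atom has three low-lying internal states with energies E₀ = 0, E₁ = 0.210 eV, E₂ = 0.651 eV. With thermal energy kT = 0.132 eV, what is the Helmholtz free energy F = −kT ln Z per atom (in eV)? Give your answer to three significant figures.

Eᵢ/kT = 0, 1.5909, 4.9318.
Z = Σ e^(−Eᵢ/kT) = e^(−0) + e^(−1.5909) + e^(−4.9318) = 1.0000 + 0.20374 + 0.0072135 = 1.2110.
F = −kT ln Z = −0.132 × ln(1.2110) = −0.132 × 0.19145 = -0.0253 eV.

-0.0253 eV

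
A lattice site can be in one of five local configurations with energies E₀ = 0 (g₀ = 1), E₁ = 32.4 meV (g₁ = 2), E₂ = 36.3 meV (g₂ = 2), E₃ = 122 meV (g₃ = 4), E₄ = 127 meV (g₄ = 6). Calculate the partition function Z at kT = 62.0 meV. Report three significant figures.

Z = 4.63

Eᵢ/kT = 0, 0.52258, 0.58548, 1.9677, 2.0484.
Z = Σ gᵢe^(−Eᵢ/kT) = 1·e^(−0) + 2·e^(−0.52258) + 2·e^(−0.58548) + 4·e^(−1.9677) + 6·e^(−2.0484) = 1.0000 + 1.1860 + 1.1137 + 0.55911 + 0.77365 = 4.6325.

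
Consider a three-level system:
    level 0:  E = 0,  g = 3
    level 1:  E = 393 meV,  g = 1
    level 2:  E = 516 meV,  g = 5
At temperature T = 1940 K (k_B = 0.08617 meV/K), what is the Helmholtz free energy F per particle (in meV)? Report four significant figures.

k_BT = 0.08617 × 1940 K = 167.170 meV.
Eᵢ/kT = 0, 2.35090, 3.08668.
Z = Σ gᵢe^(−Eᵢ/kT) = 3·e^(−0) + 1·e^(−2.35090) + 5·e^(−3.08668) = 3.00000 + 0.0952834 + 0.228266 = 3.32355.
F = −kT ln Z = −167.170 × ln(3.32355) = −167.170 × 1.20103 = -200.8 meV.

-200.8 meV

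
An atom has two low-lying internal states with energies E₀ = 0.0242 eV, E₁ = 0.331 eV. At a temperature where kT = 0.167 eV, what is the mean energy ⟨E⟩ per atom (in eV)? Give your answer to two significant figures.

0.066 eV

Eᵢ/kT = 0.1449, 1.982.
Z = Σ e^(−Eᵢ/kT) = e^(−0.1449) + e^(−1.982) = 0.8651 + 0.1378 = 1.003.
⟨E⟩ = Σ Eᵢ e^(−Eᵢ/kT) / Z = (0.0242·0.8651 + 0.331·0.1378) / 1.003 = 0.066 eV.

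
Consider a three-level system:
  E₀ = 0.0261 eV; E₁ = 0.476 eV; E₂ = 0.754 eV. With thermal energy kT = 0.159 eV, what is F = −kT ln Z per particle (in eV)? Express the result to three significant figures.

Eᵢ/kT = 0.16415, 2.9937, 4.7421.
Z = Σ e^(−Eᵢ/kT) = e^(−0.16415) + e^(−2.9937) + e^(−4.7421) = 0.84861 + 0.050102 + 0.0087203 = 0.90743.
F = −kT ln Z = −0.159 × ln(0.90743) = −0.159 × -0.097139 = 0.0154 eV.

0.0154 eV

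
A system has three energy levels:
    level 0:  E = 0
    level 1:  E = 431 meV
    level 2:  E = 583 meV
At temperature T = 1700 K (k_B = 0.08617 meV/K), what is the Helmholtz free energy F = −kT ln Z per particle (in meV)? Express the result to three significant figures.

k_BT = 0.08617 × 1700 K = 146.49 meV.
Eᵢ/kT = 0, 2.9422, 3.9798.
Z = Σ e^(−Eᵢ/kT) = e^(−0) + e^(−2.9422) + e^(−3.9798) = 1.0000 + 0.052750 + 0.018689 = 1.0714.
F = −kT ln Z = −146.49 × ln(1.0714) = −146.49 × 0.068966 = -10.1 meV.

-10.1 meV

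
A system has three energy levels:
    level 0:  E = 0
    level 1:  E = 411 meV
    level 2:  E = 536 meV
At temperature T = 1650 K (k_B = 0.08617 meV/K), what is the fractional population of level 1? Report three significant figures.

k_BT = 0.08617 × 1650 K = 142.18 meV.
Eᵢ/kT = 0, 2.8907, 3.7699.
Z = Σ e^(−Eᵢ/kT) = e^(−0) + e^(−2.8907) + e^(−3.7699) = 1.0000 + 0.055537 + 0.023054 = 1.0786.
P₁ = e^(−E₁/kT) / Z = 0.055537/1.0786 = 0.0515.

0.0515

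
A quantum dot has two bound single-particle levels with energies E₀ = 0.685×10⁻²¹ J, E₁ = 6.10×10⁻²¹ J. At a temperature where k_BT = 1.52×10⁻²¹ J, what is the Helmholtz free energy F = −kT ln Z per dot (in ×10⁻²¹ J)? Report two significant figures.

0.64 ×10⁻²¹ J

Eᵢ/kT = 0.4507, 4.013.
Z = Σ e^(−Eᵢ/kT) = e^(−0.4507) + e^(−4.013) = 0.6372 + 0.01808 = 0.6553.
F = −kT ln Z = −1.52 × ln(0.6553) = −1.52 × -0.4227 = 0.64 ×10⁻²¹ J.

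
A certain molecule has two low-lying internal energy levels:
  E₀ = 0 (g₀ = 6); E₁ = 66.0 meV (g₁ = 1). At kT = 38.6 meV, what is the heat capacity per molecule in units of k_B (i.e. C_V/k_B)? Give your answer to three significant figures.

0.0831

Eᵢ/kT = 0, 1.7098.
Z = Σ gᵢe^(−Eᵢ/kT) = 6·e^(−0) + 1·e^(−1.7098) = 6.0000 + 0.18090 = 6.1809.
⟨E⟩ = 1.9317 meV, ⟨E²⟩ = 127.49 meV².
C_V/k_B = (⟨E²⟩ − ⟨E⟩²)/(kT)² = (127.49 − 3.7315)/1490.0 = 0.0831.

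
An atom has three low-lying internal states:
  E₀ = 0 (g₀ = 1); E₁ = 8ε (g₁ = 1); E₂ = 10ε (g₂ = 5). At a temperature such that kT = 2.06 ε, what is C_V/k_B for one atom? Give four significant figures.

1.095

Eᵢ/kT = 0, 3.88350, 4.85437.
Z = Σ gᵢe^(−Eᵢ/kT) = 1·e^(−0) + 1·e^(−3.88350) + 5·e^(−4.85437) = 1.00000 + 0.0205787 + 0.0389712 = 1.05955.
⟨E⟩ = 0.523186 ε, ⟨E²⟩ = 4.92110 ε².
C_V/k_B = (⟨E²⟩ − ⟨E⟩²)/(kT)² = (4.92110 − 0.273724)/4.24360 = 1.095.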